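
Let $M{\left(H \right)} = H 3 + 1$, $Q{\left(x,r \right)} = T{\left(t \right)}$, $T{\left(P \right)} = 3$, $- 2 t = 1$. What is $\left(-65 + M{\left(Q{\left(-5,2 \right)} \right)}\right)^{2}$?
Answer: $3025$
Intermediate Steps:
$t = - \frac{1}{2}$ ($t = \left(- \frac{1}{2}\right) 1 = - \frac{1}{2} \approx -0.5$)
$Q{\left(x,r \right)} = 3$
$M{\left(H \right)} = 1 + 3 H$ ($M{\left(H \right)} = 3 H + 1 = 1 + 3 H$)
$\left(-65 + M{\left(Q{\left(-5,2 \right)} \right)}\right)^{2} = \left(-65 + \left(1 + 3 \cdot 3\right)\right)^{2} = \left(-65 + \left(1 + 9\right)\right)^{2} = \left(-65 + 10\right)^{2} = \left(-55\right)^{2} = 3025$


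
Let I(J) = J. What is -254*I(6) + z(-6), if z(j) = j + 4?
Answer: -1526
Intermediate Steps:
z(j) = 4 + j
-254*I(6) + z(-6) = -254*6 + (4 - 6) = -1524 - 2 = -1526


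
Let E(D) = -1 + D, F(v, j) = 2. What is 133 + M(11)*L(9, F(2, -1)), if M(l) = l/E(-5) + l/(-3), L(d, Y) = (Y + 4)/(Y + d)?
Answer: 130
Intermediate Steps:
L(d, Y) = (4 + Y)/(Y + d)
M(l) = -l/2 (M(l) = l/(-1 - 5) + l/(-3) = l/(-6) + l*(-⅓) = l*(-⅙) - l/3 = -l/6 - l/3 = -l/2)
133 + M(11)*L(9, F(2, -1)) = 133 + (-½*11)*((4 + 2)/(2 + 9)) = 133 - 11*6/(2*11) = 133 - 6/2 = 133 - 11/2*6/11 = 133 - 3 = 130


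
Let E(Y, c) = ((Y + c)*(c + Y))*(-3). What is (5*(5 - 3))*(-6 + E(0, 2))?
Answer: -180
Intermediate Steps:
E(Y, c) = -3*(Y + c)**2 (E(Y, c) = ((Y + c)*(Y + c))*(-3) = (Y + c)**2*(-3) = -3*(Y + c)**2)
(5*(5 - 3))*(-6 + E(0, 2)) = (5*(5 - 3))*(-6 - 3*(0 + 2)**2) = (5*2)*(-6 - 3*2**2) = 10*(-6 - 3*4) = 10*(-6 - 12) = 10*(-18) = -180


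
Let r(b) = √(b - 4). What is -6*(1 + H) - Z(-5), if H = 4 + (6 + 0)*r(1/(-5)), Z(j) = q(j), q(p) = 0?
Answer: -30 - 36*I*√105/5 ≈ -30.0 - 73.778*I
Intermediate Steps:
r(b) = √(-4 + b)
Z(j) = 0
H = 4 + 6*I*√105/5 (H = 4 + (6 + 0)*√(-4 + 1/(-5)) = 4 + 6*√(-4 - ⅕) = 4 + 6*√(-21/5) = 4 + 6*(I*√105/5) = 4 + 6*I*√105/5 ≈ 4.0 + 12.296*I)
-6*(1 + H) - Z(-5) = -6*(1 + (4 + 6*I*√105/5)) - 1*0 = -6*(5 + 6*I*√105/5) + 0 = (-30 - 36*I*√105/5) + 0 = -30 - 36*I*√105/5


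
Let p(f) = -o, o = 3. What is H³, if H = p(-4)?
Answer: -27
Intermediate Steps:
p(f) = -3 (p(f) = -1*3 = -3)
H = -3
H³ = (-3)³ = -27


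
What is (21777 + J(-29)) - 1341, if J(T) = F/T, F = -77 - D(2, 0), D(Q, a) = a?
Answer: 592721/29 ≈ 20439.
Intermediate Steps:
F = -77 (F = -77 - 1*0 = -77 + 0 = -77)
J(T) = -77/T
(21777 + J(-29)) - 1341 = (21777 - 77/(-29)) - 1341 = (21777 - 77*(-1/29)) - 1341 = (21777 + 77/29) - 1341 = 631610/29 - 1341 = 592721/29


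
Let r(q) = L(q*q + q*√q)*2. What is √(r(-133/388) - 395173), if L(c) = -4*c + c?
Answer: √(-59491030246 + 1596*I*√12901)/388 ≈ 0.00095776 + 628.63*I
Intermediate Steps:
L(c) = -3*c
r(q) = -6*q² - 6*q^(3/2) (r(q) = -3*(q*q + q*√q)*2 = -3*(q² + q^(3/2))*2 = (-3*q² - 3*q^(3/2))*2 = -6*q² - 6*q^(3/2))
√(r(-133/388) - 395173) = √((-6*(-133/388)² - 6*(-133*I*√12901/75272)) - 395173) = √((-6*(-133*1/388)² - 6*(-133*I*√12901/75272)) - 395173) = √((-6*(-133/388)² - (-399)*I*√12901/37636) - 395173) = √((-6*17689/150544 - (-399)*I*√12901/37636) - 395173) = √((-53067/75272 + 399*I*√12901/37636) - 395173) = √(-29745515123/75272 + 399*I*√12901/37636)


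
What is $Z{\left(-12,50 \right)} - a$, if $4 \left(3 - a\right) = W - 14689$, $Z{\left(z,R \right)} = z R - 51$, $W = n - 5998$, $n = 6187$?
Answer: $-4279$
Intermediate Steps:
$W = 189$ ($W = 6187 - 5998 = 189$)
$Z{\left(z,R \right)} = -51 + R z$ ($Z{\left(z,R \right)} = R z - 51 = -51 + R z$)
$a = 3628$ ($a = 3 - \frac{189 - 14689}{4} = 3 - -3625 = 3 + 3625 = 3628$)
$Z{\left(-12,50 \right)} - a = \left(-51 + 50 \left(-12\right)\right) - 3628 = \left(-51 - 600\right) - 3628 = -651 - 3628 = -4279$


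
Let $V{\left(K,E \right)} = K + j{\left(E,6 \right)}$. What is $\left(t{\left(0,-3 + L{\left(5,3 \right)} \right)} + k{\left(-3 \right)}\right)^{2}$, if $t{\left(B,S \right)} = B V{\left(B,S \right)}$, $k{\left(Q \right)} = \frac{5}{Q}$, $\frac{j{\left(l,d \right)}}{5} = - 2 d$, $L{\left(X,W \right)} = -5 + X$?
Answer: $\frac{25}{9} \approx 2.7778$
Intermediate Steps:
$j{\left(l,d \right)} = - 10 d$ ($j{\left(l,d \right)} = 5 \left(- 2 d\right) = - 10 d$)
$V{\left(K,E \right)} = -60 + K$ ($V{\left(K,E \right)} = K - 60 = -60 + K$)
$t{\left(B,S \right)} = B \left(-60 + B\right)$
$\left(t{\left(0,-3 + L{\left(5,3 \right)} \right)} + k{\left(-3 \right)}\right)^{2} = \left(0 \left(-60 + 0\right) + \frac{5}{-3}\right)^{2} = \left(0 \left(-60\right) + 5 \left(- \frac{1}{3}\right)\right)^{2} = \left(0 - \frac{5}{3}\right)^{2} = \left(- \frac{5}{3}\right)^{2} = \frac{25}{9}$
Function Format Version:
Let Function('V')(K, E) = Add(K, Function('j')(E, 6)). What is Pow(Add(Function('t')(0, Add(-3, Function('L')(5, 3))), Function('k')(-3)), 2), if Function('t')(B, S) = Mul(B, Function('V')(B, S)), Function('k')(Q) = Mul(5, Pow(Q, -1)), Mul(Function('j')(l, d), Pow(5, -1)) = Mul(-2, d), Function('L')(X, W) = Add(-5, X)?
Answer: Rational(25, 9) ≈ 2.7778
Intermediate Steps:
Function('j')(l, d) = Mul(-10, d) (Function('j')(l, d) = Mul(5, Mul(-2, d)) = Mul(-10, d))
Function('V')(K, E) = Add(-60, K) (Function('V')(K, E) = Add(K, Mul(-10, 6)) = Add(K, -60) = Add(-60, K))
Function('t')(B, S) = Mul(B, Add(-60, B))
Pow(Add(Function('t')(0, Add(-3, Function('L')(5, 3))), Function('k')(-3)), 2) = Pow(Add(Mul(0, Add(-60, 0)), Mul(5, Pow(-3, -1))), 2) = Pow(Add(Mul(0, -60), Mul(5, Rational(-1, 3))), 2) = Pow(Add(0, Rational(-5, 3)), 2) = Pow(Rational(-5, 3), 2) = Rational(25, 9)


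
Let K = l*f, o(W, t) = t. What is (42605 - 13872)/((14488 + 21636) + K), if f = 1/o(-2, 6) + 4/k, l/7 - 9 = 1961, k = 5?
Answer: 86199/148363 ≈ 0.58100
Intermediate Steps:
l = 13790 (l = 63 + 7*1961 = 63 + 13727 = 13790)
f = 29/30 (f = 1/6 + 4/5 = 1*(⅙) + 4*(⅕) = ⅙ + ⅘ = 29/30 ≈ 0.96667)
K = 39991/3 (K = 13790*(29/30) = 39991/3 ≈ 13330.)
(42605 - 13872)/((14488 + 21636) + K) = (42605 - 13872)/((14488 + 21636) + 39991/3) = 28733/(36124 + 39991/3) = 28733/(148363/3) = 28733*(3/148363) = 86199/148363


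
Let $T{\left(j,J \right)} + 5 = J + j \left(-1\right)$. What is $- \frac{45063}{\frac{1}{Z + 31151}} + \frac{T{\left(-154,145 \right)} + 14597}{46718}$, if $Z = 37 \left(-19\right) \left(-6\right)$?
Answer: $- \frac{74460701618455}{46718} \approx -1.5938 \cdot 10^{9}$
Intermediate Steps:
$T{\left(j,J \right)} = -5 + J - j$ ($T{\left(j,J \right)} = -5 + \left(J + j \left(-1\right)\right) = -5 + \left(J - j\right) = -5 + J - j$)
$Z = 4218$ ($Z = \left(-703\right) \left(-6\right) = 4218$)
$- \frac{45063}{\frac{1}{Z + 31151}} + \frac{T{\left(-154,145 \right)} + 14597}{46718} = - \frac{45063}{\frac{1}{4218 + 31151}} + \frac{\left(-5 + 145 - -154\right) + 14597}{46718} = - \frac{45063}{\frac{1}{35369}} + \left(\left(-5 + 145 + 154\right) + 14597\right) \frac{1}{46718} = - 45063 \frac{1}{\frac{1}{35369}} + \left(294 + 14597\right) \frac{1}{46718} = \left(-45063\right) 35369 + 14891 \cdot \frac{1}{46718} = -1593833247 + \frac{14891}{46718} = - \frac{74460701618455}{46718}$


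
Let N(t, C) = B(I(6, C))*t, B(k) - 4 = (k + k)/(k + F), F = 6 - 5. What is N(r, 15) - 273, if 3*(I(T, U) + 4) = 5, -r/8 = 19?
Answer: -1413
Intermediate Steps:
r = -152 (r = -8*19 = -152)
F = 1
I(T, U) = -7/3 (I(T, U) = -4 + (1/3)*5 = -4 + 5/3 = -7/3)
B(k) = 4 + 2*k/(1 + k) (B(k) = 4 + (k + k)/(k + 1) = 4 + (2*k)/(1 + k) = 4 + 2*k/(1 + k))
N(t, C) = 15*t/2 (N(t, C) = (2*(2 + 3*(-7/3))/(1 - 7/3))*t = (2*(2 - 7)/(-4/3))*t = (2*(-3/4)*(-5))*t = 15*t/2)
N(r, 15) - 273 = (15/2)*(-152) - 273 = -1140 - 273 = -1413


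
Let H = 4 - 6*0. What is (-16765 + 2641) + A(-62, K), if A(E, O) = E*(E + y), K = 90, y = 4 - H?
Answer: -10280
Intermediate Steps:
H = 4 (H = 4 - 1*0 = 4 + 0 = 4)
y = 0 (y = 4 - 1*4 = 4 - 4 = 0)
A(E, O) = E**2 (A(E, O) = E*(E + 0) = E*E = E**2)
(-16765 + 2641) + A(-62, K) = (-16765 + 2641) + (-62)**2 = -14124 + 3844 = -10280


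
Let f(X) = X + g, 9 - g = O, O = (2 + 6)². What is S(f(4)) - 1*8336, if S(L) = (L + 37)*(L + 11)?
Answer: -7776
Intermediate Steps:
O = 64 (O = 8² = 64)
g = -55 (g = 9 - 1*64 = 9 - 64 = -55)
f(X) = -55 + X (f(X) = X - 55 = -55 + X)
S(L) = (11 + L)*(37 + L) (S(L) = (37 + L)*(11 + L) = (11 + L)*(37 + L))
S(f(4)) - 1*8336 = (407 + (-55 + 4)² + 48*(-55 + 4)) - 1*8336 = (407 + (-51)² + 48*(-51)) - 8336 = (407 + 2601 - 2448) - 8336 = 560 - 8336 = -7776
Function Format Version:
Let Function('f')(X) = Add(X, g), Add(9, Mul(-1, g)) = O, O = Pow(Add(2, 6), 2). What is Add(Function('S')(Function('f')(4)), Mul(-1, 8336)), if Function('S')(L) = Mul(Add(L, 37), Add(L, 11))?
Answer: -7776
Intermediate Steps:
O = 64 (O = Pow(8, 2) = 64)
g = -55 (g = Add(9, Mul(-1, 64)) = Add(9, -64) = -55)
Function('f')(X) = Add(-55, X) (Function('f')(X) = Add(X, -55) = Add(-55, X))
Function('S')(L) = Mul(Add(11, L), Add(37, L)) (Function('S')(L) = Mul(Add(37, L), Add(11, L)) = Mul(Add(11, L), Add(37, L)))
Add(Function('S')(Function('f')(4)), Mul(-1, 8336)) = Add(Add(407, Pow(Add(-55, 4), 2), Mul(48, Add(-55, 4))), Mul(-1, 8336)) = Add(Add(407, Pow(-51, 2), Mul(48, -51)), -8336) = Add(Add(407, 2601, -2448), -8336) = Add(560, -8336) = -7776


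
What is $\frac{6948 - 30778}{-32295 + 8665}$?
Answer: $\frac{2383}{2363} \approx 1.0085$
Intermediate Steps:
$\frac{6948 - 30778}{-32295 + 8665} = - \frac{23830}{-23630} = \left(-23830\right) \left(- \frac{1}{23630}\right) = \frac{2383}{2363}$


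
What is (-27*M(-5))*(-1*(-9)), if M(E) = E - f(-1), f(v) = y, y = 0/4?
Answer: 1215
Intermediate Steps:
y = 0 (y = 0*(1/4) = 0)
f(v) = 0
M(E) = E (M(E) = E - 1*0 = E + 0 = E)
(-27*M(-5))*(-1*(-9)) = (-27*(-5))*(-1*(-9)) = 135*9 = 1215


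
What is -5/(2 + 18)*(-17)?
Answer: 17/4 ≈ 4.2500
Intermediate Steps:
-5/(2 + 18)*(-17) = -5/20*(-17) = -5*1/20*(-17) = -¼*(-17) = 17/4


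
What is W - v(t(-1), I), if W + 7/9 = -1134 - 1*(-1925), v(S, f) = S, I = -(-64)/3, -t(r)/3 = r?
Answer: 7085/9 ≈ 787.22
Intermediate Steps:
t(r) = -3*r
I = 64/3 (I = -(-64)/3 = -16*(-4/3) = 64/3 ≈ 21.333)
W = 7112/9 (W = -7/9 + (-1134 - 1*(-1925)) = -7/9 + (-1134 + 1925) = -7/9 + 791 = 7112/9 ≈ 790.22)
W - v(t(-1), I) = 7112/9 - (-3)*(-1) = 7112/9 - 1*3 = 7112/9 - 3 = 7085/9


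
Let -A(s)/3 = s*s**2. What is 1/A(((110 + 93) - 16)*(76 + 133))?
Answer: -1/179095606754361 ≈ -5.5836e-15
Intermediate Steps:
A(s) = -3*s**3 (A(s) = -3*s*s**2 = -3*s**3)
1/A(((110 + 93) - 16)*(76 + 133)) = 1/(-3*(76 + 133)**3*((110 + 93) - 16)**3) = 1/(-3*9129329*(203 - 16)**3) = 1/(-3*(187*209)**3) = 1/(-3*39083**3) = 1/(-3*59698535584787) = 1/(-179095606754361) = -1/179095606754361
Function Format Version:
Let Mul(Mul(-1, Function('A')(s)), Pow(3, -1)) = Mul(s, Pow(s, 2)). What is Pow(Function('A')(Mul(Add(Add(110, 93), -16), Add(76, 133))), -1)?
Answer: Rational(-1, 179095606754361) ≈ -5.5836e-15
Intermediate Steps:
Function('A')(s) = Mul(-3, Pow(s, 3)) (Function('A')(s) = Mul(-3, Mul(s, Pow(s, 2))) = Mul(-3, Pow(s, 3)))
Pow(Function('A')(Mul(Add(Add(110, 93), -16), Add(76, 133))), -1) = Pow(Mul(-3, Pow(Mul(Add(Add(110, 93), -16), Add(76, 133)), 3)), -1) = Pow(Mul(-3, Pow(Mul(Add(203, -16), 209), 3)), -1) = Pow(Mul(-3, Pow(Mul(187, 209), 3)), -1) = Pow(Mul(-3, Pow(39083, 3)), -1) = Pow(Mul(-3, 59698535584787), -1) = Pow(-179095606754361, -1) = Rational(-1, 179095606754361)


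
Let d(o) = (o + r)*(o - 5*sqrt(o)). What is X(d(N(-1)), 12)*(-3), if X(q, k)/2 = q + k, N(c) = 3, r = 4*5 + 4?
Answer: -558 + 810*sqrt(3) ≈ 844.96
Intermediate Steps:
r = 24 (r = 20 + 4 = 24)
d(o) = (24 + o)*(o - 5*sqrt(o)) (d(o) = (o + 24)*(o - 5*sqrt(o)) = (24 + o)*(o - 5*sqrt(o)))
X(q, k) = 2*k + 2*q (X(q, k) = 2*(q + k) = 2*(k + q) = 2*k + 2*q)
X(d(N(-1)), 12)*(-3) = (2*12 + 2*(3**2 - 120*sqrt(3) - 15*sqrt(3) + 24*3))*(-3) = (24 + 2*(9 - 120*sqrt(3) - 15*sqrt(3) + 72))*(-3) = (24 + 2*(81 - 135*sqrt(3)))*(-3) = (24 + (162 - 270*sqrt(3)))*(-3) = (186 - 270*sqrt(3))*(-3) = -558 + 810*sqrt(3)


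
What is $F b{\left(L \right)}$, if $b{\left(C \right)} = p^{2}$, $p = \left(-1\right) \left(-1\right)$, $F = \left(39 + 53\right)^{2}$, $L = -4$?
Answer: $8464$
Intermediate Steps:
$F = 8464$ ($F = 92^{2} = 8464$)
$p = 1$
$b{\left(C \right)} = 1$ ($b{\left(C \right)} = 1^{2} = 1$)
$F b{\left(L \right)} = 8464 \cdot 1 = 8464$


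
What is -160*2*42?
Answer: -13440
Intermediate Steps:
-160*2*42 = -40*8*42 = -320*42 = -13440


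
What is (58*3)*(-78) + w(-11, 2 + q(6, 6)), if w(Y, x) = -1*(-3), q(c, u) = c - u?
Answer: -13569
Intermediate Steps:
w(Y, x) = 3
(58*3)*(-78) + w(-11, 2 + q(6, 6)) = (58*3)*(-78) + 3 = 174*(-78) + 3 = -13572 + 3 = -13569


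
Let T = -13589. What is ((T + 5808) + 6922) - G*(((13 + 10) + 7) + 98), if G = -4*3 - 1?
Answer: 805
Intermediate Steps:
G = -13 (G = -12 - 1 = -13)
((T + 5808) + 6922) - G*(((13 + 10) + 7) + 98) = ((-13589 + 5808) + 6922) - (-13)*(((13 + 10) + 7) + 98) = (-7781 + 6922) - (-13)*((23 + 7) + 98) = -859 - (-13)*(30 + 98) = -859 - (-13)*128 = -859 - 1*(-1664) = -859 + 1664 = 805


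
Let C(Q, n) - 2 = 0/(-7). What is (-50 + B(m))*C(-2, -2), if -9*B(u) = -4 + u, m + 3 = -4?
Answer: -878/9 ≈ -97.556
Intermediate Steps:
m = -7 (m = -3 - 4 = -7)
C(Q, n) = 2 (C(Q, n) = 2 + 0/(-7) = 2 + 0*(-⅐) = 2 + 0 = 2)
B(u) = 4/9 - u/9 (B(u) = -(-4 + u)/9 = 4/9 - u/9)
(-50 + B(m))*C(-2, -2) = (-50 + (4/9 - ⅑*(-7)))*2 = (-50 + (4/9 + 7/9))*2 = (-50 + 11/9)*2 = -439/9*2 = -878/9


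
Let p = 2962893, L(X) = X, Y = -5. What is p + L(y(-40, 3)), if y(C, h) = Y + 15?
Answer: 2962903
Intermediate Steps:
y(C, h) = 10 (y(C, h) = -5 + 15 = 10)
p + L(y(-40, 3)) = 2962893 + 10 = 2962903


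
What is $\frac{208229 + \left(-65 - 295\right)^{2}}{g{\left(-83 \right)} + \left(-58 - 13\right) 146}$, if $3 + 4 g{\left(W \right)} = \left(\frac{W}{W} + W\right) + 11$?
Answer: $- \frac{675658}{20769} \approx -32.532$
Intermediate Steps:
$g{\left(W \right)} = \frac{9}{4} + \frac{W}{4}$ ($g{\left(W \right)} = - \frac{3}{4} + \frac{\left(\frac{W}{W} + W\right) + 11}{4} = - \frac{3}{4} + \frac{\left(1 + W\right) + 11}{4} = - \frac{3}{4} + \frac{12 + W}{4} = - \frac{3}{4} + \left(3 + \frac{W}{4}\right) = \frac{9}{4} + \frac{W}{4}$)
$\frac{208229 + \left(-65 - 295\right)^{2}}{g{\left(-83 \right)} + \left(-58 - 13\right) 146} = \frac{208229 + \left(-65 - 295\right)^{2}}{\left(\frac{9}{4} + \frac{1}{4} \left(-83\right)\right) + \left(-58 - 13\right) 146} = \frac{208229 + \left(-360\right)^{2}}{\left(\frac{9}{4} - \frac{83}{4}\right) - 10366} = \frac{208229 + 129600}{- \frac{37}{2} - 10366} = \frac{337829}{- \frac{20769}{2}} = 337829 \left(- \frac{2}{20769}\right) = - \frac{675658}{20769}$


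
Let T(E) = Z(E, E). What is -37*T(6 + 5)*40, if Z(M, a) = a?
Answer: -16280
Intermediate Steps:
T(E) = E
-37*T(6 + 5)*40 = -37*(6 + 5)*40 = -37*11*40 = -407*40 = -16280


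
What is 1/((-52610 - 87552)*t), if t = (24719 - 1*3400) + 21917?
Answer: -1/6060044232 ≈ -1.6502e-10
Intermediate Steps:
t = 43236 (t = (24719 - 3400) + 21917 = 21319 + 21917 = 43236)
1/((-52610 - 87552)*t) = 1/(-52610 - 87552*43236) = (1/43236)/(-140162) = -1/140162*1/43236 = -1/6060044232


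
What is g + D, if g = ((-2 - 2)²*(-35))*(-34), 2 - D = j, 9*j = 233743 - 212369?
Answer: 150004/9 ≈ 16667.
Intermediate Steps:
j = 21374/9 (j = (233743 - 212369)/9 = (⅑)*21374 = 21374/9 ≈ 2374.9)
D = -21356/9 (D = 2 - 1*21374/9 = 2 - 21374/9 = -21356/9 ≈ -2372.9)
g = 19040 (g = ((-4)²*(-35))*(-34) = (16*(-35))*(-34) = -560*(-34) = 19040)
g + D = 19040 - 21356/9 = 150004/9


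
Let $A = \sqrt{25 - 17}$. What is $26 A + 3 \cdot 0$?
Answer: $52 \sqrt{2} \approx 73.539$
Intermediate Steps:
$A = 2 \sqrt{2}$ ($A = \sqrt{8} = 2 \sqrt{2} \approx 2.8284$)
$26 A + 3 \cdot 0 = 26 \cdot 2 \sqrt{2} + 3 \cdot 0 = 52 \sqrt{2} + 0 = 52 \sqrt{2}$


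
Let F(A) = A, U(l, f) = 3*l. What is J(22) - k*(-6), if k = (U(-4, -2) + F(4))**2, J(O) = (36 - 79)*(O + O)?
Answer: -1508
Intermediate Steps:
J(O) = -86*O
k = 64 (k = (3*(-4) + 4)**2 = (-12 + 4)**2 = (-8)**2 = 64)
J(22) - k*(-6) = -86*22 - 64*(-6) = -1892 - 1*(-384) = -1892 + 384 = -1508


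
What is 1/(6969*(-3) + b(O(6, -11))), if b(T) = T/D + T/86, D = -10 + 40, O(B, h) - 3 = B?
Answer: -215/4494918 ≈ -4.7832e-5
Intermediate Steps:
O(B, h) = 3 + B
D = 30
b(T) = 29*T/645 (b(T) = T/30 + T/86 = 29*T/645)
1/(6969*(-3) + b(O(6, -11))) = 1/(6969*(-3) + 29*(3 + 6)/645) = 1/(-20907 + (29/645)*9) = 1/(-20907 + 87/215) = 1/(-4494918/215) = -215/4494918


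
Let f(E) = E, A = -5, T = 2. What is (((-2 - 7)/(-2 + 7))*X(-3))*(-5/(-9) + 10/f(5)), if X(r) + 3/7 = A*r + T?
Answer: -2668/35 ≈ -76.229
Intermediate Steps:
X(r) = 11/7 - 5*r (X(r) = -3/7 + (-5*r + 2) = -3/7 + (2 - 5*r) = 11/7 - 5*r)
(((-2 - 7)/(-2 + 7))*X(-3))*(-5/(-9) + 10/f(5)) = (((-2 - 7)/(-2 + 7))*(11/7 - 5*(-3)))*(-5/(-9) + 10/5) = ((-9/5)*(11/7 + 15))*(-5*(-1/9) + 10*(1/5)) = (-9*1/5*(116/7))*(5/9 + 2) = -9/5*116/7*(23/9) = -1044/35*23/9 = -2668/35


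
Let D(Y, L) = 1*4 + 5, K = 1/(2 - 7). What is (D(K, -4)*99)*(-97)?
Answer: -86427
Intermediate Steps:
K = -1/5 (K = 1/(-5) = -1/5 ≈ -0.20000)
D(Y, L) = 9 (D(Y, L) = 4 + 5 = 9)
(D(K, -4)*99)*(-97) = (9*99)*(-97) = 891*(-97) = -86427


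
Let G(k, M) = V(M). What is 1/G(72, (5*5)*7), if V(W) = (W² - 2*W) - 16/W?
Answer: 175/5298109 ≈ 3.3031e-5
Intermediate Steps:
V(W) = W² - 16/W - 2*W
G(k, M) = (-16 + M²*(-2 + M))/M
1/G(72, (5*5)*7) = 1/((-16 + ((5*5)*7)²*(-2 + (5*5)*7))/(((5*5)*7))) = 1/((-16 + (25*7)²*(-2 + 25*7))/((25*7))) = 1/((-16 + 175²*(-2 + 175))/175) = 1/((-16 + 30625*173)/175) = 1/((-16 + 5298125)/175) = 1/((1/175)*5298109) = 1/(5298109/175) = 175/5298109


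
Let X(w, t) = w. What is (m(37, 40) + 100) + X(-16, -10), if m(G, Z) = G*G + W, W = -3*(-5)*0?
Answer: 1453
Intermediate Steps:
W = 0 (W = 15*0 = 0)
m(G, Z) = G**2 (m(G, Z) = G*G + 0 = G**2 + 0 = G**2)
(m(37, 40) + 100) + X(-16, -10) = (37**2 + 100) - 16 = (1369 + 100) - 16 = 1469 - 16 = 1453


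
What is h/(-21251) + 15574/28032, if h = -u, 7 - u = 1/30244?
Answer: 1251947722585/2252074214976 ≈ 0.55591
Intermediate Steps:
u = 211707/30244 (u = 7 - 1/30244 = 211707/30244 ≈ 7.0000)
h = -211707/30244 (h = -1*211707/30244 = -211707/30244 ≈ -7.0000)
h/(-21251) + 15574/28032 = -211707/30244/(-21251) + 15574/28032 = -211707/30244*(-1/21251) + 15574*(1/28032) = 211707/642715244 + 7787/14016 = 1251947722585/2252074214976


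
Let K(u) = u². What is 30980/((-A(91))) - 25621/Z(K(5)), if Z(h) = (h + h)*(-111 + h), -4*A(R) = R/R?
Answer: 532881621/4300 ≈ 1.2393e+5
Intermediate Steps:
A(R) = -¼ (A(R) = -R/(4*R) = -¼*1 = -¼)
Z(h) = 2*h*(-111 + h) (Z(h) = (2*h)*(-111 + h) = 2*h*(-111 + h))
30980/((-A(91))) - 25621/Z(K(5)) = 30980/((-1*(-¼))) - 25621*1/(50*(-111 + 5²)) = 30980/(¼) - 25621*1/(50*(-111 + 25)) = 30980*4 - 25621/(2*25*(-86)) = 123920 - 25621/(-4300) = 123920 - 25621*(-1/4300) = 123920 + 25621/4300 = 532881621/4300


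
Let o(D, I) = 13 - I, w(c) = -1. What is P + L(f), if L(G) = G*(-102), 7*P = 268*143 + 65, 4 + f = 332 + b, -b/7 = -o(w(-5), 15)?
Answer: -185807/7 ≈ -26544.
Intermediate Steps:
b = -14 (b = -(-7)*(13 - 1*15) = -(-7)*(13 - 15) = -(-7)*(-2) = -7*2 = -14)
f = 314 (f = -4 + (332 - 14) = -4 + 318 = 314)
P = 38389/7 (P = (268*143 + 65)/7 = (38324 + 65)/7 = (1/7)*38389 = 38389/7 ≈ 5484.1)
L(G) = -102*G
P + L(f) = 38389/7 - 102*314 = 38389/7 - 32028 = -185807/7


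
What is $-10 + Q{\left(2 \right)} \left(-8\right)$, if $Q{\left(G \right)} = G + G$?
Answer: $-42$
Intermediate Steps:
$Q{\left(G \right)} = 2 G$
$-10 + Q{\left(2 \right)} \left(-8\right) = -10 + 2 \cdot 2 \left(-8\right) = -10 + 4 \left(-8\right) = -10 - 32 = -42$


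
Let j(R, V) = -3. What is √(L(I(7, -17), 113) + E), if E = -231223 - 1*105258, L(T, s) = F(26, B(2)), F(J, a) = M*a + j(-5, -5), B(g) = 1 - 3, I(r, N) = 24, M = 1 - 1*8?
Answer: I*√336470 ≈ 580.06*I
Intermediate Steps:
M = -7 (M = 1 - 8 = -7)
B(g) = -2
F(J, a) = -3 - 7*a (F(J, a) = -7*a - 3 = -3 - 7*a)
L(T, s) = 11 (L(T, s) = -3 - 7*(-2) = -3 + 14 = 11)
E = -336481 (E = -231223 - 105258 = -336481)
√(L(I(7, -17), 113) + E) = √(11 - 336481) = √(-336470) = I*√336470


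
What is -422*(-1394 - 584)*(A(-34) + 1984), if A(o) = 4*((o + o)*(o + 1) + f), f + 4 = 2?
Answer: 9141809632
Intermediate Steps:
f = -2 (f = -4 + 2 = -2)
A(o) = -8 + 8*o*(1 + o) (A(o) = 4*((o + o)*(o + 1) - 2) = 4*((2*o)*(1 + o) - 2) = 4*(2*o*(1 + o) - 2) = 4*(-2 + 2*o*(1 + o)) = -8 + 8*o*(1 + o))
-422*(-1394 - 584)*(A(-34) + 1984) = -422*(-1394 - 584)*((-8 + 8*(-34) + 8*(-34)**2) + 1984) = -(-834716)*((-8 - 272 + 8*1156) + 1984) = -(-834716)*((-8 - 272 + 9248) + 1984) = -(-834716)*(8968 + 1984) = -(-834716)*10952 = -422*(-21663056) = 9141809632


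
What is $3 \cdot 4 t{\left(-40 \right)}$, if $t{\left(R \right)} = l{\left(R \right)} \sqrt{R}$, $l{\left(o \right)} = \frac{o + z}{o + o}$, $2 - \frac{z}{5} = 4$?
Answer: $15 i \sqrt{10} \approx 47.434 i$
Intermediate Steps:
$z = -10$ ($z = 10 - 20 = -10$)
$l{\left(o \right)} = \frac{-10 + o}{2 o}$ ($l{\left(o \right)} = \frac{o - 10}{o + o} = \frac{-10 + o}{2 o}$)
$t{\left(R \right)} = \frac{-10 + R}{2 \sqrt{R}}$ ($t{\left(R \right)} = \frac{-10 + R}{2 R} \sqrt{R} = \frac{-10 + R}{2 \sqrt{R}}$)
$3 \cdot 4 t{\left(-40 \right)} = 3 \cdot 4 \frac{-10 - 40}{2 \cdot 2 i \sqrt{10}} = 12 \cdot \frac{1}{2} \left(- \frac{i \sqrt{10}}{20}\right) \left(-50\right) = 12 \frac{5 i \sqrt{10}}{4} = 15 i \sqrt{10}$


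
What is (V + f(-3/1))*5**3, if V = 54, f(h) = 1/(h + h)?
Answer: 40375/6 ≈ 6729.2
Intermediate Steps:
f(h) = 1/(2*h)
(V + f(-3/1))*5**3 = (54 + 1/(2*((-3/1))))*5**3 = (54 + 1/(2*((-3*1))))*125 = (54 + (1/2)/(-3))*125 = (54 + (1/2)*(-1/3))*125 = (54 - 1/6)*125 = (323/6)*125 = 40375/6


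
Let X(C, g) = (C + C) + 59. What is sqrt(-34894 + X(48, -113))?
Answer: I*sqrt(34739) ≈ 186.38*I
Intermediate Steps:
X(C, g) = 59 + 2*C (X(C, g) = 2*C + 59 = 59 + 2*C)
sqrt(-34894 + X(48, -113)) = sqrt(-34894 + (59 + 2*48)) = sqrt(-34894 + (59 + 96)) = sqrt(-34894 + 155) = sqrt(-34739) = I*sqrt(34739)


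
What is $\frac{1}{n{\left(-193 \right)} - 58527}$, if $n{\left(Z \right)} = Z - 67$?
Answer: $- \frac{1}{58787} \approx -1.7011 \cdot 10^{-5}$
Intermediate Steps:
$n{\left(Z \right)} = -67 + Z$
$\frac{1}{n{\left(-193 \right)} - 58527} = \frac{1}{\left(-67 - 193\right) - 58527} = \frac{1}{-260 - 58527} = \frac{1}{-58787} = - \frac{1}{58787}$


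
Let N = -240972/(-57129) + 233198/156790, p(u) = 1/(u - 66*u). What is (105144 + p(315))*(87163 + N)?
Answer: 280151358529361432557508/30566635792875 ≈ 9.1653e+9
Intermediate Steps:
p(u) = -1/(65*u) (p(u) = 1/(-65*u) = -1/(65*u))
N = 8517394737/1492875985 (N = -240972*(-1/57129) + 233198*(1/156790) = 80324/19043 + 116599/78395 = 8517394737/1492875985 ≈ 5.7054)
(105144 + p(315))*(87163 + N) = (105144 - 1/65/315)*(87163 + 8517394737/1492875985) = (105144 - 1/65*1/315)*(130132066875292/1492875985) = (105144 - 1/20475)*(130132066875292/1492875985) = (2152823399/20475)*(130132066875292/1492875985) = 280151358529361432557508/30566635792875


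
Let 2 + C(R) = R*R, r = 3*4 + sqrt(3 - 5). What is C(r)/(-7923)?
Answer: 2/7923 - (12 + I*sqrt(2))**2/7923 ≈ -0.01767 - 0.0042839*I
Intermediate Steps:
r = 12 + I*sqrt(2) (r = 12 + sqrt(-2) = 12 + I*sqrt(2) ≈ 12.0 + 1.4142*I)
C(R) = -2 + R**2 (C(R) = -2 + R*R = -2 + R**2)
C(r)/(-7923) = (-2 + (12 + I*sqrt(2))**2)/(-7923) = (-2 + (12 + I*sqrt(2))**2)*(-1/7923) = 2/7923 - (12 + I*sqrt(2))**2/7923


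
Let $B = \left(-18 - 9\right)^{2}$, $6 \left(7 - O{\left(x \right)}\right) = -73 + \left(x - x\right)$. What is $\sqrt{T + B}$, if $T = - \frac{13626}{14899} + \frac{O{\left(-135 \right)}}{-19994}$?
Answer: $\frac{\sqrt{581484176287164350655}}{893671818} \approx 26.983$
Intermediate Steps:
$O{\left(x \right)} = \frac{115}{6}$ ($O{\left(x \right)} = 7 - \frac{-73 + \left(x - x\right)}{6} = 7 - \frac{-73 + 0}{6} = 7 - - \frac{73}{6} = 7 + \frac{73}{6} = \frac{115}{6}$)
$B = 729$ ($B = \left(-27\right)^{2} = 729$)
$T = - \frac{1636342849}{1787343636}$ ($T = - \frac{13626}{14899} + \frac{115}{6 \left(-19994\right)} = \left(-13626\right) \frac{1}{14899} + \frac{115}{6} \left(- \frac{1}{19994}\right) = - \frac{13626}{14899} - \frac{115}{119964} = - \frac{1636342849}{1787343636} \approx -0.91552$)
$\sqrt{T + B} = \sqrt{- \frac{1636342849}{1787343636} + 729} = \sqrt{\frac{1301337167795}{1787343636}} = \frac{\sqrt{581484176287164350655}}{893671818}$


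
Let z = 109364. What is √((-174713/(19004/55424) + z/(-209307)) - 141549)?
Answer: I*√643840220285646010265121/994417557 ≈ 806.9*I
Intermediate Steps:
√((-174713/(19004/55424) + z/(-209307)) - 141549) = √((-174713/(19004/55424) + 109364/(-209307)) - 141549) = √((-174713/(19004*(1/55424)) + 109364*(-1/209307)) - 141549) = √((-174713/4751/13856 - 109364/209307) - 141549) = √((-174713*13856/4751 - 109364/209307) - 141549) = √((-2420823328/4751 - 109364/209307) - 141549) = √(-506695787902060/994417557 - 141549) = √(-647454598677853/994417557) = I*√643840220285646010265121/994417557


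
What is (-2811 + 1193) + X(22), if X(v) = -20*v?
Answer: -2058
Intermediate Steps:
(-2811 + 1193) + X(22) = (-2811 + 1193) - 20*22 = -1618 - 440 = -2058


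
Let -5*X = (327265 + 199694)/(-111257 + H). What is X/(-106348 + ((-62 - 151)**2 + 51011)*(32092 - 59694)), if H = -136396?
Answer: -58551/366029360254180 ≈ -1.5996e-10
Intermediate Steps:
X = 58551/137585 (X = -(327265 + 199694)/(5*(-111257 - 136396)) = -526959/(5*(-247653)) = -526959*(-1)/(5*247653) = -1/5*(-58551/27517) = 58551/137585 ≈ 0.42556)
X/(-106348 + ((-62 - 151)**2 + 51011)*(32092 - 59694)) = 58551/(137585*(-106348 + ((-62 - 151)**2 + 51011)*(32092 - 59694))) = 58551/(137585*(-106348 + ((-213)**2 + 51011)*(-27602))) = 58551/(137585*(-106348 + (45369 + 51011)*(-27602))) = 58551/(137585*(-106348 + 96380*(-27602))) = 58551/(137585*(-106348 - 2660280760)) = (58551/137585)/(-2660387108) = (58551/137585)*(-1/2660387108) = -58551/366029360254180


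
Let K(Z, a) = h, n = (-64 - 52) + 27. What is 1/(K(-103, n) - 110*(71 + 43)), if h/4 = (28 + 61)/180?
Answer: -45/564211 ≈ -7.9757e-5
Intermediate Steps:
h = 89/45 (h = 4*((28 + 61)/180) = 4*(89*(1/180)) = 4*(89/180) = 89/45 ≈ 1.9778)
n = -89 (n = -116 + 27 = -89)
K(Z, a) = 89/45
1/(K(-103, n) - 110*(71 + 43)) = 1/(89/45 - 110*(71 + 43)) = 1/(89/45 - 110*114) = 1/(89/45 - 12540) = 1/(-564211/45) = -45/564211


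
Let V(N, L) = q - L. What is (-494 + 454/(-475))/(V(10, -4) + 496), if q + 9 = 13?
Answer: -9796/9975 ≈ -0.98205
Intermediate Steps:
q = 4 (q = -9 + 13 = 4)
V(N, L) = 4 - L
(-494 + 454/(-475))/(V(10, -4) + 496) = (-494 + 454/(-475))/((4 - 1*(-4)) + 496) = (-494 + 454*(-1/475))/((4 + 4) + 496) = (-494 - 454/475)/(8 + 496) = -235104/475/504 = -235104/475*1/504 = -9796/9975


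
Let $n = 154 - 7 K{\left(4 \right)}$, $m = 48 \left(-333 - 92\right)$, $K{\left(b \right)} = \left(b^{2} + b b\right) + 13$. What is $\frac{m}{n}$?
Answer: $\frac{20400}{161} \approx 126.71$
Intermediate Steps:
$K{\left(b \right)} = 13 + 2 b^{2}$ ($K{\left(b \right)} = \left(b^{2} + b^{2}\right) + 13 = 2 b^{2} + 13 = 13 + 2 b^{2}$)
$m = -20400$ ($m = 48 \left(-333 - 92\right) = 48 \left(-425\right) = -20400$)
$n = -161$ ($n = 154 - 7 \left(13 + 2 \cdot 4^{2}\right) = 154 - 7 \left(13 + 2 \cdot 16\right) = 154 - 7 \left(13 + 32\right) = 154 - 315 = -161$)
$\frac{m}{n} = - \frac{20400}{-161} = \left(-20400\right) \left(- \frac{1}{161}\right) = \frac{20400}{161}$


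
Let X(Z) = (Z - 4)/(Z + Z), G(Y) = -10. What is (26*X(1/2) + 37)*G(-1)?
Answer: 540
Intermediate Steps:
X(Z) = (-4 + Z)/(2*Z) (X(Z) = (-4 + Z)/((2*Z)) = (-4 + Z)*(1/(2*Z)) = (-4 + Z)/(2*Z))
(26*X(1/2) + 37)*G(-1) = (26*((-4 + 1/2)/(2*(1/2))) + 37)*(-10) = (26*((1/2)*2*(-7/2)) + 37)*(-10) = (26*(-7/2) + 37)*(-10) = (-91 + 37)*(-10) = -54*(-10) = 540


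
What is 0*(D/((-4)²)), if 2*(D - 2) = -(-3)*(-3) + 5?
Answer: 0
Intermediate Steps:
D = 0 (D = 2 + (-(-3)*(-3) + 5)/2 = 2 + (-3*3 + 5)/2 = 2 + (-9 + 5)/2 = 2 + (½)*(-4) = 2 - 2 = 0)
0*(D/((-4)²)) = 0*(0/((-4)²)) = 0*(0/16) = 0*(0*(1/16)) = 0*0 = 0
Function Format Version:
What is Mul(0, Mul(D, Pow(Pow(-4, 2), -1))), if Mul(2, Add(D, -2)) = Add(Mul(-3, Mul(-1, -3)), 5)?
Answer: 0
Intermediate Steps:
D = 0 (D = Add(2, Mul(Rational(1, 2), Add(Mul(-3, Mul(-1, -3)), 5))) = Add(2, Mul(Rational(1, 2), Add(Mul(-3, 3), 5))) = Add(2, Mul(Rational(1, 2), Add(-9, 5))) = Add(2, Mul(Rational(1, 2), -4)) = Add(2, -2) = 0)
Mul(0, Mul(D, Pow(Pow(-4, 2), -1))) = Mul(0, Mul(0, Pow(Pow(-4, 2), -1))) = Mul(0, Mul(0, Pow(16, -1))) = Mul(0, Mul(0, Rational(1, 16))) = Mul(0, 0) = 0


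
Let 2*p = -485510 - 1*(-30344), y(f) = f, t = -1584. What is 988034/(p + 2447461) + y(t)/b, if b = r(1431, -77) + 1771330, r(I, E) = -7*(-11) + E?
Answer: 39695863147/89366738585 ≈ 0.44419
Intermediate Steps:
r(I, E) = 77 + E
p = -227583 (p = (-485510 - 1*(-30344))/2 = (-485510 + 30344)/2 = (½)*(-455166) = -227583)
b = 1771330 (b = (77 - 77) + 1771330 = 0 + 1771330 = 1771330)
988034/(p + 2447461) + y(t)/b = 988034/(-227583 + 2447461) - 1584/1771330 = 988034/2219878 - 1584*1/1771330 = 988034*(1/2219878) - 72/80515 = 494017/1109939 - 72/80515 = 39695863147/89366738585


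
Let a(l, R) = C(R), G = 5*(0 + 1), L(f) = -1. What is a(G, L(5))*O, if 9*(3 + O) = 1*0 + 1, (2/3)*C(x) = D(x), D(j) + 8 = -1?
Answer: 39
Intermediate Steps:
D(j) = -9 (D(j) = -8 - 1 = -9)
G = 5 (G = 5*1 = 5)
C(x) = -27/2 (C(x) = (3/2)*(-9) = -27/2)
a(l, R) = -27/2
O = -26/9 (O = -3 + (1*0 + 1)/9 = -3 + (0 + 1)/9 = -3 + (⅑)*1 = -3 + ⅑ = -26/9 ≈ -2.8889)
a(G, L(5))*O = -27/2*(-26/9) = 39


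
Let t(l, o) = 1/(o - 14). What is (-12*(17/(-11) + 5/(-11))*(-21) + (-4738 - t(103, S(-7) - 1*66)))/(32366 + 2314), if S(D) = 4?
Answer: -132797/878560 ≈ -0.15115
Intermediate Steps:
t(l, o) = 1/(-14 + o)
(-12*(17/(-11) + 5/(-11))*(-21) + (-4738 - t(103, S(-7) - 1*66)))/(32366 + 2314) = (-12*(17/(-11) + 5/(-11))*(-21) + (-4738 - 1/(-14 + (4 - 1*66))))/(32366 + 2314) = (-12*(17*(-1/11) + 5*(-1/11))*(-21) + (-4738 - 1/(-14 + (4 - 66))))/34680 = (-12*(-17/11 - 5/11)*(-21) + (-4738 - 1/(-14 - 62)))*(1/34680) = (-12*(-2)*(-21) + (-4738 - 1/(-76)))*(1/34680) = (24*(-21) + (-4738 - 1*(-1/76)))*(1/34680) = (-504 + (-4738 + 1/76))*(1/34680) = (-504 - 360087/76)*(1/34680) = -398391/76*1/34680 = -132797/878560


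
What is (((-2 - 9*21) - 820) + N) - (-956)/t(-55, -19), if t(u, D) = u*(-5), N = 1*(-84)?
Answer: -300169/275 ≈ -1091.5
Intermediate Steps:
N = -84
t(u, D) = -5*u
(((-2 - 9*21) - 820) + N) - (-956)/t(-55, -19) = (((-2 - 9*21) - 820) - 84) - (-956)/((-5*(-55))) = (((-2 - 189) - 820) - 84) - (-956)/275 = ((-191 - 820) - 84) - (-956)/275 = (-1011 - 84) - 1*(-956/275) = -1095 + 956/275 = -300169/275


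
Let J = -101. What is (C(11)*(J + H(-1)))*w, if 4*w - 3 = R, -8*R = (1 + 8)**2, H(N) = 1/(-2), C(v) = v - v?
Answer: 0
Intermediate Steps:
C(v) = 0
H(N) = -1/2
R = -81/8 (R = -(1 + 8)**2/8 = -1/8*9**2 = -1/8*81 = -81/8 ≈ -10.125)
w = -57/32 (w = 3/4 + (1/4)*(-81/8) = 3/4 - 81/32 = -57/32 ≈ -1.7813)
(C(11)*(J + H(-1)))*w = (0*(-101 - 1/2))*(-57/32) = (0*(-203/2))*(-57/32) = 0*(-57/32) = 0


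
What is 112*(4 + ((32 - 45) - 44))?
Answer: -5936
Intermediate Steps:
112*(4 + ((32 - 45) - 44)) = 112*(4 + (-13 - 44)) = 112*(4 - 57) = 112*(-53) = -5936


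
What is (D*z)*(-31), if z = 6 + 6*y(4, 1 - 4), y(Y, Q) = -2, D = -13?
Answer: -2418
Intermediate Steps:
z = -6 (z = 6 + 6*(-2) = 6 - 12 = -6)
(D*z)*(-31) = -13*(-6)*(-31) = 78*(-31) = -2418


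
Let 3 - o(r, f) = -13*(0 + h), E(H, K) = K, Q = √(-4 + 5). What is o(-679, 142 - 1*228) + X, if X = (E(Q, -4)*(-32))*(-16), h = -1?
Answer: -2058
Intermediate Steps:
Q = 1 (Q = √1 = 1)
o(r, f) = -10 (o(r, f) = 3 - (-13)*(0 - 1) = 3 - (-13)*(-1) = 3 - 1*13 = 3 - 13 = -10)
X = -2048 (X = -4*(-32)*(-16) = 128*(-16) = -2048)
o(-679, 142 - 1*228) + X = -10 - 2048 = -2058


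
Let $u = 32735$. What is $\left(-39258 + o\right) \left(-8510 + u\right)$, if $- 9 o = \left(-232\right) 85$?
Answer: $- \frac{2693836150}{3} \approx -8.9795 \cdot 10^{8}$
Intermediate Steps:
$o = \frac{19720}{9}$ ($o = - \frac{\left(-232\right) 85}{9} = \left(- \frac{1}{9}\right) \left(-19720\right) = \frac{19720}{9} \approx 2191.1$)
$\left(-39258 + o\right) \left(-8510 + u\right) = \left(-39258 + \frac{19720}{9}\right) \left(-8510 + 32735\right) = \left(- \frac{333602}{9}\right) 24225 = - \frac{2693836150}{3}$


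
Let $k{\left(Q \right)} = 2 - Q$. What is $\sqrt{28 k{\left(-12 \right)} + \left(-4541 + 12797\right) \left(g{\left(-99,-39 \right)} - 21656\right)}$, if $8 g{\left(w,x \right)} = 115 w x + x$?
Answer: $2 \sqrt{69847922} \approx 16715.0$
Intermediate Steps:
$g{\left(w,x \right)} = \frac{x}{8} + \frac{115 w x}{8}$ ($g{\left(w,x \right)} = \frac{115 w x + x}{8} = \frac{x + 115 w x}{8} = \frac{x}{8} + \frac{115 w x}{8}$)
$\sqrt{28 k{\left(-12 \right)} + \left(-4541 + 12797\right) \left(g{\left(-99,-39 \right)} - 21656\right)} = \sqrt{28 \left(2 - -12\right) + \left(-4541 + 12797\right) \left(\frac{1}{8} \left(-39\right) \left(1 + 115 \left(-99\right)\right) - 21656\right)} = \sqrt{28 \left(2 + 12\right) + 8256 \left(\frac{1}{8} \left(-39\right) \left(1 - 11385\right) - 21656\right)} = \sqrt{28 \cdot 14 + 8256 \left(\frac{1}{8} \left(-39\right) \left(-11384\right) - 21656\right)} = \sqrt{392 + 8256 \left(55497 - 21656\right)} = \sqrt{392 + 8256 \cdot 33841} = \sqrt{392 + 279391296} = \sqrt{279391688} = 2 \sqrt{69847922}$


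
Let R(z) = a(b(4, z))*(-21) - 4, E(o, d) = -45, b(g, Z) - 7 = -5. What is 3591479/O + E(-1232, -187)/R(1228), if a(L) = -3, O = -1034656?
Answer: -258456781/61044704 ≈ -4.2339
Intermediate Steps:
b(g, Z) = 2 (b(g, Z) = 7 - 5 = 2)
R(z) = 59 (R(z) = -3*(-21) - 4 = 63 - 4 = 59)
3591479/O + E(-1232, -187)/R(1228) = 3591479/(-1034656) - 45/59 = 3591479*(-1/1034656) - 45*1/59 = -3591479/1034656 - 45/59 = -258456781/61044704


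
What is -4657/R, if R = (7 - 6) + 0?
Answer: -4657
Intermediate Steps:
R = 1 (R = 1 + 0 = 1)
-4657/R = -4657/1 = 1*(-4657) = -4657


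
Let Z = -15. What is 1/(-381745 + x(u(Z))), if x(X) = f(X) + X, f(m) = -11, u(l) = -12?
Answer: -1/381768 ≈ -2.6194e-6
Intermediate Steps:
x(X) = -11 + X
1/(-381745 + x(u(Z))) = 1/(-381745 + (-11 - 12)) = 1/(-381745 - 23) = 1/(-381768) = -1/381768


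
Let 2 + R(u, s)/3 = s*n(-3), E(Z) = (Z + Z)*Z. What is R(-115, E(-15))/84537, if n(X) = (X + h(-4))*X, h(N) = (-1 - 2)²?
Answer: -8102/28179 ≈ -0.28752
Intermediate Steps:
h(N) = 9 (h(N) = (-3)² = 9)
E(Z) = 2*Z² (E(Z) = (2*Z)*Z = 2*Z²)
n(X) = X*(9 + X) (n(X) = (X + 9)*X = (9 + X)*X = X*(9 + X))
R(u, s) = -6 - 54*s (R(u, s) = -6 + 3*(s*(-3*(9 - 3))) = -6 + 3*(s*(-3*6)) = -6 + 3*(s*(-18)) = -6 + 3*(-18*s) = -6 - 54*s)
R(-115, E(-15))/84537 = (-6 - 108*(-15)²)/84537 = (-6 - 108*225)*(1/84537) = (-6 - 54*450)*(1/84537) = (-6 - 24300)*(1/84537) = -24306*1/84537 = -8102/28179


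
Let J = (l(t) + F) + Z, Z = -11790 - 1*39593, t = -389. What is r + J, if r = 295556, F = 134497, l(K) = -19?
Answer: 378651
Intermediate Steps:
Z = -51383 (Z = -11790 - 39593 = -51383)
J = 83095 (J = (-19 + 134497) - 51383 = 134478 - 51383 = 83095)
r + J = 295556 + 83095 = 378651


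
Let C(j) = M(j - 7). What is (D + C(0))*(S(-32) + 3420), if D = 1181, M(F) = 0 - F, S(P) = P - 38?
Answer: 3979800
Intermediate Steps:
S(P) = -38 + P
M(F) = -F
C(j) = 7 - j (C(j) = -(j - 7) = -(-7 + j) = 7 - j)
(D + C(0))*(S(-32) + 3420) = (1181 + (7 - 1*0))*((-38 - 32) + 3420) = (1181 + (7 + 0))*(-70 + 3420) = (1181 + 7)*3350 = 1188*3350 = 3979800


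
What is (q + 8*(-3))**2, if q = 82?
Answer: 3364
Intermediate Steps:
(q + 8*(-3))**2 = (82 + 8*(-3))**2 = (82 - 24)**2 = 58**2 = 3364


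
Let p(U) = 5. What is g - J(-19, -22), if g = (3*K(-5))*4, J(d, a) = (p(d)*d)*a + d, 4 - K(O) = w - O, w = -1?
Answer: -2071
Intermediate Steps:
K(O) = 5 + O (K(O) = 4 - (-1 - O) = 4 + (1 + O) = 5 + O)
J(d, a) = d + 5*a*d (J(d, a) = (5*d)*a + d = 5*a*d + d = d + 5*a*d)
g = 0 (g = (3*(5 - 5))*4 = (3*0)*4 = 0*4 = 0)
g - J(-19, -22) = 0 - (-19)*(1 + 5*(-22)) = 0 - (-19)*(1 - 110) = 0 - (-19)*(-109) = 0 - 1*2071 = 0 - 2071 = -2071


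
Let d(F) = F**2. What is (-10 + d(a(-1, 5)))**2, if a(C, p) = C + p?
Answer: 36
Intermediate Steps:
(-10 + d(a(-1, 5)))**2 = (-10 + (-1 + 5)**2)**2 = (-10 + 4**2)**2 = (-10 + 16)**2 = 6**2 = 36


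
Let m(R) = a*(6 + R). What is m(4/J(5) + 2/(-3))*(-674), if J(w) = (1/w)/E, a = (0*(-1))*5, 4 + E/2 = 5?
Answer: 0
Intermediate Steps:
E = 2 (E = -8 + 2*5 = -8 + 10 = 2)
a = 0 (a = 0*5 = 0)
J(w) = 1/(2*w) (J(w) = (1/w)/2 = (½)/w = 1/(2*w))
m(R) = 0 (m(R) = 0*(6 + R) = 0)
m(4/J(5) + 2/(-3))*(-674) = 0*(-674) = 0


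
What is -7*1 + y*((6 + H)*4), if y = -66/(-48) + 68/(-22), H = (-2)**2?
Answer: -832/11 ≈ -75.636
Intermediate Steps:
H = 4
y = -151/88 (y = -66*(-1/48) + 68*(-1/22) = 11/8 - 34/11 = -151/88 ≈ -1.7159)
-7*1 + y*((6 + H)*4) = -7*1 - 151*(6 + 4)*4/88 = -7 - 755*4/44 = -7 - 151/88*40 = -7 - 755/11 = -832/11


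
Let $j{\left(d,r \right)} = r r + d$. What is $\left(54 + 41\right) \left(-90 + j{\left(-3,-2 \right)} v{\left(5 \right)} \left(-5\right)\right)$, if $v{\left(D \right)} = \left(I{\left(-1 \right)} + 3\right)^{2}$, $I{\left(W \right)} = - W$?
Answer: $-16150$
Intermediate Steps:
$j{\left(d,r \right)} = d + r^{2}$ ($j{\left(d,r \right)} = r^{2} + d = d + r^{2}$)
$v{\left(D \right)} = 16$ ($v{\left(D \right)} = \left(\left(-1\right) \left(-1\right) + 3\right)^{2} = \left(1 + 3\right)^{2} = 4^{2} = 16$)
$\left(54 + 41\right) \left(-90 + j{\left(-3,-2 \right)} v{\left(5 \right)} \left(-5\right)\right) = \left(54 + 41\right) \left(-90 + \left(-3 + \left(-2\right)^{2}\right) 16 \left(-5\right)\right) = 95 \left(-90 + \left(-3 + 4\right) 16 \left(-5\right)\right) = 95 \left(-90 + 1 \cdot 16 \left(-5\right)\right) = 95 \left(-90 + 16 \left(-5\right)\right) = 95 \left(-90 - 80\right) = 95 \left(-170\right) = -16150$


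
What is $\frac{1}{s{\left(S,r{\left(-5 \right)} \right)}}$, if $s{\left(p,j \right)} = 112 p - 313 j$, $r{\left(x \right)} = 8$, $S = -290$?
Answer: $- \frac{1}{34984} \approx -2.8585 \cdot 10^{-5}$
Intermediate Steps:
$s{\left(p,j \right)} = - 313 j + 112 p$
$\frac{1}{s{\left(S,r{\left(-5 \right)} \right)}} = \frac{1}{\left(-313\right) 8 + 112 \left(-290\right)} = \frac{1}{-2504 - 32480} = \frac{1}{-34984} = - \frac{1}{34984}$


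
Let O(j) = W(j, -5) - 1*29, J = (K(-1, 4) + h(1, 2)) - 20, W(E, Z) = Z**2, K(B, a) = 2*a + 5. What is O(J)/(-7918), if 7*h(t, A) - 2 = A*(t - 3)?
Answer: 2/3959 ≈ 0.00050518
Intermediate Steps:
h(t, A) = 2/7 + A*(-3 + t)/7 (h(t, A) = 2/7 + (A*(t - 3))/7 = 2/7 + (A*(-3 + t))/7 = 2/7 + A*(-3 + t)/7)
K(B, a) = 5 + 2*a
J = -51/7 (J = ((5 + 2*4) + (2/7 - 3/7*2 + (1/7)*2*1)) - 20 = ((5 + 8) + (2/7 - 6/7 + 2/7)) - 20 = (13 - 2/7) - 20 = 89/7 - 20 = -51/7 ≈ -7.2857)
O(j) = -4 (O(j) = (-5)**2 - 1*29 = 25 - 29 = -4)
O(J)/(-7918) = -4/(-7918) = -4*(-1/7918) = 2/3959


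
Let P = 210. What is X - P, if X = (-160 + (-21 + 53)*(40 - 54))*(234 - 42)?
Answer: -116946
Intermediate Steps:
X = -116736 (X = (-160 + 32*(-14))*192 = (-160 - 448)*192 = -608*192 = -116736)
X - P = -116736 - 1*210 = -116736 - 210 = -116946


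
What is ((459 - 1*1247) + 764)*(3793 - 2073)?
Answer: -41280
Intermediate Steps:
((459 - 1*1247) + 764)*(3793 - 2073) = ((459 - 1247) + 764)*1720 = (-788 + 764)*1720 = -24*1720 = -41280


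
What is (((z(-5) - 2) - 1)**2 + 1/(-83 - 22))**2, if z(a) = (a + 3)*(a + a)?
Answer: 920758336/11025 ≈ 83516.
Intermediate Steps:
z(a) = 2*a*(3 + a) (z(a) = (3 + a)*(2*a) = 2*a*(3 + a))
(((z(-5) - 2) - 1)**2 + 1/(-83 - 22))**2 = (((2*(-5)*(3 - 5) - 2) - 1)**2 + 1/(-83 - 22))**2 = (((2*(-5)*(-2) - 2) - 1)**2 + 1/(-105))**2 = (((20 - 2) - 1)**2 - 1/105)**2 = ((18 - 1)**2 - 1/105)**2 = (17**2 - 1/105)**2 = (289 - 1/105)**2 = (30344/105)**2 = 920758336/11025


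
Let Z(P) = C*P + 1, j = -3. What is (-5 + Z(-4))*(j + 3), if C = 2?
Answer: 0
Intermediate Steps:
Z(P) = 1 + 2*P (Z(P) = 2*P + 1 = 1 + 2*P)
(-5 + Z(-4))*(j + 3) = (-5 + (1 + 2*(-4)))*(-3 + 3) = (-5 + (1 - 8))*0 = (-5 - 7)*0 = -12*0 = 0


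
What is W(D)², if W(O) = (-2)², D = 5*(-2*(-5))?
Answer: 16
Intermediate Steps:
D = 50 (D = 5*10 = 50)
W(O) = 4
W(D)² = 4² = 16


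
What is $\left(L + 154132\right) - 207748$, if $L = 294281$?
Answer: $240665$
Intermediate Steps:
$\left(L + 154132\right) - 207748 = \left(294281 + 154132\right) - 207748 = 448413 - 207748 = 240665$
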